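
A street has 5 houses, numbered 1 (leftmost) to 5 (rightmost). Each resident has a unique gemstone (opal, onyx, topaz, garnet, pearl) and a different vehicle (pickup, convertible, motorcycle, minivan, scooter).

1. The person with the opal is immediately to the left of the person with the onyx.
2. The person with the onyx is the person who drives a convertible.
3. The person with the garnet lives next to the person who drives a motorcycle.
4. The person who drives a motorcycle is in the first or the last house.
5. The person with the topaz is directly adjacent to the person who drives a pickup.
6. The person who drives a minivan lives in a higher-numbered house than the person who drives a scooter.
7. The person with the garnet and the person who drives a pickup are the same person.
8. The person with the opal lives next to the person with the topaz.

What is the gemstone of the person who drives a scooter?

topaz

The person with the garnet is narrowed to house 2 or 4; consider each.
Placing it in house 4 leads to a contradiction, so it's in house 2.
The person who drives a motorcycle is in house 1 (clue 3).
From clue 7, the person who drives a pickup must be in house 2.
By clue 1, the person with the onyx is in house 5.
By clue 2, the person who drives a convertible is in house 5.
From clue 8, the person with the topaz must be in house 3.
The only gemstone still possible for house 1 is pearl.
So house 4 gets opal for gemstone.
The only vehicle still possible for house 3 is scooter.
So house 4 gets minivan for vehicle.
So: house 1 = pearl/motorcycle, house 2 = garnet/pickup, house 3 = topaz/scooter, house 4 = opal/minivan, house 5 = onyx/convertible.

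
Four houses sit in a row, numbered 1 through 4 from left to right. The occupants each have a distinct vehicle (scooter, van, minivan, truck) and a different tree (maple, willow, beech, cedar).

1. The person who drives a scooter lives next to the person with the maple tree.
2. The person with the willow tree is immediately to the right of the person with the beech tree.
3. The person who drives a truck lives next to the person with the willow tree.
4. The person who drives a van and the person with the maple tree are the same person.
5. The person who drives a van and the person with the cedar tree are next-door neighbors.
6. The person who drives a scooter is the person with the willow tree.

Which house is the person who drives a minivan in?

4

The person who drives a scooter is narrowed to house 2 or 3 or 4; consider each.
Placing it in house 3 and house 4 leads to a contradiction, so it's in house 2.
Clue 6: the person with the willow tree is in house 2.
House 4's tree must be cedar (nothing else left).
From clue 2, the person with the beech tree must be in house 1.
Clue 5 places the person who drives a van in house 3.
That leaves truck as the vehicle for house 1.
House 4 vehicle: only minivan fits.
House 3's tree must be maple (nothing else left).
So: house 1 = truck/beech, house 2 = scooter/willow, house 3 = van/maple, house 4 = minivan/cedar.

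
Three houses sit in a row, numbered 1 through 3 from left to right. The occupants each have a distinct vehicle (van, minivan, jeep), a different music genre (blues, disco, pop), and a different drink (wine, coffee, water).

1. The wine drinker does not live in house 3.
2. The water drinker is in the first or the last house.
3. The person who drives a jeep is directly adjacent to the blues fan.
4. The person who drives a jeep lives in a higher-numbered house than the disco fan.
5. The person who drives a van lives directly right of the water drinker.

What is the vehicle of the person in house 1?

minivan

Clue 5 places the person who drives a van in house 2.
Clue 5 places the water drinker in house 1.
House 1's vehicle must be minivan (nothing else left).
The only vehicle still possible for house 3 is jeep.
So house 3 gets coffee for drink.
By clue 3, the blues fan is in house 2.
House 1's music genre must be disco (nothing else left).
House 3's music genre must be pop (nothing else left).
So house 2 gets wine for drink.
So: house 1 = minivan/disco/water, house 2 = van/blues/wine, house 3 = jeep/pop/coffee.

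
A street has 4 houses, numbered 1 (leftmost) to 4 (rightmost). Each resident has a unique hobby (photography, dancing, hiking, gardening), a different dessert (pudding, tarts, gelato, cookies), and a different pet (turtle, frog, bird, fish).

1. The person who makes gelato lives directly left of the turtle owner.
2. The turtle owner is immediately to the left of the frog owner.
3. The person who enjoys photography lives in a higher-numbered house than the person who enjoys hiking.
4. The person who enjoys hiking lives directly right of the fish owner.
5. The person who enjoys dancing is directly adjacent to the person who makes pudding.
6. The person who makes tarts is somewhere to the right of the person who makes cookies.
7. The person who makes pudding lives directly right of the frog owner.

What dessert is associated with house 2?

cookies

From clue 7, the person who makes pudding must be in house 4.
The frog owner is in house 3 (clue 7).
The only pet still possible for house 4 is bird.
By clue 1, the person who makes gelato is in house 1.
Clue 5: the person who enjoys dancing is in house 3.
House 1 hobby: only gardening fits.
So house 2 gets hiking for hobby.
So house 4 gets photography for hobby.
The only dessert still possible for house 2 is cookies.
That leaves tarts as the dessert for house 3.
House 1 pet: only fish fits.
House 2's pet must be turtle (nothing else left).
So: house 1 = gardening/gelato/fish, house 2 = hiking/cookies/turtle, house 3 = dancing/tarts/frog, house 4 = photography/pudding/bird.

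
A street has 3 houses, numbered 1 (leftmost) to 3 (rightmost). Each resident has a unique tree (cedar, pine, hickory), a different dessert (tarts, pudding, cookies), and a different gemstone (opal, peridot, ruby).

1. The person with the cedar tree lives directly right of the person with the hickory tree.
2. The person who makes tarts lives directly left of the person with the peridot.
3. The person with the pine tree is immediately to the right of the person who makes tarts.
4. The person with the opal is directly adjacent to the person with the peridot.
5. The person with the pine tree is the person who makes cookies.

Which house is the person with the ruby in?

House 1 tree: only hickory fits.
From clue 1, the person with the cedar tree must be in house 2.
That leaves pine as the tree for house 3.
By clue 3, the person who makes tarts is in house 2.
Clue 5 places the person who makes cookies in house 3.
That leaves pudding as the dessert for house 1.
Clue 2 places the person with the peridot in house 3.
By clue 4, the person with the opal is in house 2.
House 1 gemstone: only ruby fits.
So: house 1 = hickory/pudding/ruby, house 2 = cedar/tarts/opal, house 3 = pine/cookies/peridot.

1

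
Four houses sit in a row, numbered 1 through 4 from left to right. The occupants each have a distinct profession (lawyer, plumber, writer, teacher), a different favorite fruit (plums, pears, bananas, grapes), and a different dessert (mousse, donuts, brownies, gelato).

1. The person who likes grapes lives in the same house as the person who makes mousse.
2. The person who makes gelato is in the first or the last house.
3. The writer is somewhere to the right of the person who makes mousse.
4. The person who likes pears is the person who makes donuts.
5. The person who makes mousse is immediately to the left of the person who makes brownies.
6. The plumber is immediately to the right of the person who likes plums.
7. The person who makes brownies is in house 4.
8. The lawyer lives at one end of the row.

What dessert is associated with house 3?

The person who makes brownies is in house 4 (clue 7).
So house 1 gets gelato for dessert.
By clue 5, the person who makes mousse is in house 3.
House 4 favorite fruit: only bananas fits.
House 2 dessert: only donuts fits.
Clue 1 places the person who likes grapes in house 3.
Clue 3 places the writer in house 4.
Clue 4 places the person who likes pears in house 2.
So house 1 gets plums for favorite fruit.
From clue 6, the plumber must be in house 2.
The only profession still possible for house 1 is lawyer.
So house 3 gets teacher for profession.
So: house 1 = lawyer/plums/gelato, house 2 = plumber/pears/donuts, house 3 = teacher/grapes/mousse, house 4 = writer/bananas/brownies.

mousse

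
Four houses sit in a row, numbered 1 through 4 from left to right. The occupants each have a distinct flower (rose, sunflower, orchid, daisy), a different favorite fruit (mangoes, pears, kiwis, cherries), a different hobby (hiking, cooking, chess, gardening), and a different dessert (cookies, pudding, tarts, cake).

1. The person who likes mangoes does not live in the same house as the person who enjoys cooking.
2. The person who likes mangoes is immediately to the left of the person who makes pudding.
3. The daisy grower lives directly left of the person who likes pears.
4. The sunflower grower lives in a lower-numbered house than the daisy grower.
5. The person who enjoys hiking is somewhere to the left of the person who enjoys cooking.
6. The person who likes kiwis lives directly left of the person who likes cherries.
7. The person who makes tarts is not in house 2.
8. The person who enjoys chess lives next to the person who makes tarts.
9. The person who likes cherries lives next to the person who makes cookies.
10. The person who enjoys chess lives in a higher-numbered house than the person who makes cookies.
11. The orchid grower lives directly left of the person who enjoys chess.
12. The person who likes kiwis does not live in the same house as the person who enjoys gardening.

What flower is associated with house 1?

orchid

House 4 flower: only rose fits.
The daisy grower is narrowed to house 2 or 3; consider each.
Placing it in house 2 leads to a contradiction, so it's in house 3.
Clue 3: the person who likes pears is in house 4.
The orchid grower is narrowed to house 1 or 2; consider each.
Placing it in house 2 leads to a contradiction, so it's in house 1.
The person who enjoys chess is in house 2 (clue 11).
That leaves sunflower as the flower for house 2.
From clue 10, the person who makes cookies must be in house 1.
That leaves tarts as the dessert for house 3.
Clue 9: the person who likes cherries is in house 2.
House 3 favorite fruit: only mangoes fits.
By clue 1, the person who enjoys cooking is in house 4.
By clue 2, the person who makes pudding is in house 4.
House 1's favorite fruit must be kiwis (nothing else left).
House 1 hobby: only hiking fits.
That leaves gardening as the hobby for house 3.
House 2 dessert: only cake fits.
So: house 1 = orchid/kiwis/hiking/cookies, house 2 = sunflower/cherries/chess/cake, house 3 = daisy/mangoes/gardening/tarts, house 4 = rose/pears/cooking/pudding.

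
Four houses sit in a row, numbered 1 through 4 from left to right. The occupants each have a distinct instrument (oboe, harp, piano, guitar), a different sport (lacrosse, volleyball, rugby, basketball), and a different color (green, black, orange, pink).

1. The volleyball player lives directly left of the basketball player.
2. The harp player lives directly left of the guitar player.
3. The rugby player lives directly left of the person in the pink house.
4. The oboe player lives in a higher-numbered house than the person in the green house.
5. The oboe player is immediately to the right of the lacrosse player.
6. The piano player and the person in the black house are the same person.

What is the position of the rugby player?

1

That leaves basketball as the sport for house 4.
The volleyball player is in house 3 (clue 1).
The oboe player is narrowed to house 2 or 3; consider each.
Placing it in house 2 leads to a contradiction, so it's in house 3.
Clue 5: the lacrosse player is in house 2.
House 1's sport must be rugby (nothing else left).
Clue 2: the harp player is in house 1.
The guitar player is in house 2 (clue 2).
The person in the pink house is in house 2 (clue 3).
House 4 instrument: only piano fits.
House 3 color: only orange fits.
That leaves black as the color for house 4.
That leaves green as the color for house 1.
So: house 1 = harp/rugby/green, house 2 = guitar/lacrosse/pink, house 3 = oboe/volleyball/orange, house 4 = piano/basketball/black.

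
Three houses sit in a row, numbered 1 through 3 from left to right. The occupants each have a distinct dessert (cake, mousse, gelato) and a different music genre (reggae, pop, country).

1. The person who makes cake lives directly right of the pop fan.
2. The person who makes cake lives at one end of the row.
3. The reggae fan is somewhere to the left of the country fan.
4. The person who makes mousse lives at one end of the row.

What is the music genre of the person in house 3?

country

The person who makes cake is in house 3 (clue 2).
House 1's dessert must be mousse (nothing else left).
House 2 dessert: only gelato fits.
House 3's music genre must be country (nothing else left).
By clue 1, the pop fan is in house 2.
So house 1 gets reggae for music genre.
So: house 1 = mousse/reggae, house 2 = gelato/pop, house 3 = cake/country.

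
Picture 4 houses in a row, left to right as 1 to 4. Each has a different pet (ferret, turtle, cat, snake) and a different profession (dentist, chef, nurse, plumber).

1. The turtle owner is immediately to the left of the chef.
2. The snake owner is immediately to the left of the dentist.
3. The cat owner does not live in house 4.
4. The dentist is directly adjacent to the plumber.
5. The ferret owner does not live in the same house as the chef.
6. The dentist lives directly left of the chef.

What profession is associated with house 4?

House 4's pet must be ferret (nothing else left).
Clue 5 places the chef in house 3.
Clue 6: the dentist is in house 2.
Clue 1 places the turtle owner in house 2.
From clue 2, the snake owner must be in house 1.
By clue 4, the plumber is in house 1.
House 3's pet must be cat (nothing else left).
House 4's profession must be nurse (nothing else left).
So: house 1 = snake/plumber, house 2 = turtle/dentist, house 3 = cat/chef, house 4 = ferret/nurse.

nurse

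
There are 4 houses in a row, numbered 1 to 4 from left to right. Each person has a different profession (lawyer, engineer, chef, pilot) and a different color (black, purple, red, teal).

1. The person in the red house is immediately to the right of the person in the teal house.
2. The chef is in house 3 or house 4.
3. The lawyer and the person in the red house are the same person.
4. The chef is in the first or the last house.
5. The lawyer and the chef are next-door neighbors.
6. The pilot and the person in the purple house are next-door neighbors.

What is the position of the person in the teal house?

2

By clue 4, the chef is in house 4.
The lawyer is in house 3 (clue 5).
By clue 3, the person in the red house is in house 3.
House 4 color: only black fits.
Clue 1: the person in the teal house is in house 2.
That leaves purple as the color for house 1.
The pilot is in house 2 (clue 6).
The only profession still possible for house 1 is engineer.
So: house 1 = engineer/purple, house 2 = pilot/teal, house 3 = lawyer/red, house 4 = chef/black.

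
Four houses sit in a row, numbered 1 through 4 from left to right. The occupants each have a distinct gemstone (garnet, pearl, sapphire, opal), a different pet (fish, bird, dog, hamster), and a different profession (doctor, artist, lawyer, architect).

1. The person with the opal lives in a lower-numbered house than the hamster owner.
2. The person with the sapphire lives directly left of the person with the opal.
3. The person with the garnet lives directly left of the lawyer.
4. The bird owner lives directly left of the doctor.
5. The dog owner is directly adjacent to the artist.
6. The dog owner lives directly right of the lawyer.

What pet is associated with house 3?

dog

House 4's gemstone must be pearl (nothing else left).
So house 3 gets opal for gemstone.
House 1 profession: only architect fits.
Clue 1 places the hamster owner in house 4.
The person with the sapphire is in house 2 (clue 2).
House 1 gemstone: only garnet fits.
From clue 3, the lawyer must be in house 2.
The only pet still possible for house 3 is dog.
That leaves doctor as the profession for house 3.
So house 4 gets artist for profession.
Clue 4: the bird owner is in house 2.
That leaves fish as the pet for house 1.
So: house 1 = garnet/fish/architect, house 2 = sapphire/bird/lawyer, house 3 = opal/dog/doctor, house 4 = pearl/hamster/artist.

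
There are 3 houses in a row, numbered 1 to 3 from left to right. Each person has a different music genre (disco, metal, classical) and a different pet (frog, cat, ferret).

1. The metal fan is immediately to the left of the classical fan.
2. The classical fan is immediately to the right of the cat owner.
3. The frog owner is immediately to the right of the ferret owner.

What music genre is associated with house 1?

metal

So house 3 gets frog for pet.
By clue 3, the ferret owner is in house 2.
House 1 pet: only cat fits.
Clue 2: the classical fan is in house 2.
So house 3 gets disco for music genre.
That leaves metal as the music genre for house 1.
So: house 1 = metal/cat, house 2 = classical/ferret, house 3 = disco/frog.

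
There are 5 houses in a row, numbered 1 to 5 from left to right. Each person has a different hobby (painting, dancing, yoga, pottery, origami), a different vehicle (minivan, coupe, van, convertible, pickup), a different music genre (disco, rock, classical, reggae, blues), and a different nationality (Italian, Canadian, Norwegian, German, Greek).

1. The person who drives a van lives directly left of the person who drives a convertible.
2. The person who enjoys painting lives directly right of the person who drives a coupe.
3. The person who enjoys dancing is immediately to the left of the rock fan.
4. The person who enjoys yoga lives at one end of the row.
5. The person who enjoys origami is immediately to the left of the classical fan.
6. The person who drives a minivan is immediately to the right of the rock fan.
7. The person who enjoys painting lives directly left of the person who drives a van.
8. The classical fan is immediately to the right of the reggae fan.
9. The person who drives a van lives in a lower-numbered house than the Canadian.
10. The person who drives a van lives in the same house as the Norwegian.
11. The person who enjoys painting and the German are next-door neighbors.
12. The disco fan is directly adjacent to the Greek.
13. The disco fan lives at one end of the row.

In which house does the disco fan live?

The person who enjoys painting is narrowed to house 2 or 3; consider each.
Placing it in house 3 leads to a contradiction, so it's in house 2.
The person who drives a coupe is in house 1 (clue 2).
Clue 7 places the person who drives a van in house 3.
By clue 10, the Norwegian is in house 3.
That leaves pickup as the vehicle for house 2.
The only nationality still possible for house 1 is German.
From clue 1, the person who drives a convertible must be in house 4.
Clue 6 places the person who drives a minivan in house 5.
From clue 6, the rock fan must be in house 4.
From clue 3, the person who enjoys dancing must be in house 3.
The classical fan is in house 2 (clue 8).
Clue 8 places the reggae fan in house 1.
So house 3 gets blues for music genre.
So house 5 gets disco for music genre.
The person who enjoys origami is in house 1 (clue 5).
The Greek is in house 4 (clue 12).
So house 4 gets pottery for hobby.
House 5's hobby must be yoga (nothing else left).
House 2 nationality: only Italian fits.
That leaves Canadian as the nationality for house 5.
So: house 1 = origami/coupe/reggae/German, house 2 = painting/pickup/classical/Italian, house 3 = dancing/van/blues/Norwegian, house 4 = pottery/convertible/rock/Greek, house 5 = yoga/minivan/disco/Canadian.

5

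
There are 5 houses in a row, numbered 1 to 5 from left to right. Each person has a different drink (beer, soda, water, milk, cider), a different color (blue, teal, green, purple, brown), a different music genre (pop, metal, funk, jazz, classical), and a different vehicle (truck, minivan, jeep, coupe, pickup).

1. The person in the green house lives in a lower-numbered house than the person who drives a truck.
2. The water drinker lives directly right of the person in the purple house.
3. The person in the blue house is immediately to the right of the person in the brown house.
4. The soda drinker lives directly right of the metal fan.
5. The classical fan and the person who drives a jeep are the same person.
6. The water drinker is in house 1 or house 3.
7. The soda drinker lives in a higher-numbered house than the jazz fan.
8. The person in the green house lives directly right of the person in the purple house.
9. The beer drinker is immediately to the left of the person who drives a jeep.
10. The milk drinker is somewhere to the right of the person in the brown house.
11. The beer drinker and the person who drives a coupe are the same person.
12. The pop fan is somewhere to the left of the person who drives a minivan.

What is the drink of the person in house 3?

By clue 6, the water drinker is in house 3.
Clue 2 places the person in the purple house in house 2.
From clue 8, the person in the green house must be in house 3.
The person in the blue house is in house 5 (clue 3).
By clue 3, the person in the brown house is in house 4.
From clue 10, the milk drinker must be in house 5.
The only color still possible for house 1 is teal.
The soda drinker is narrowed to house 2 or 4; consider each.
Placing it in house 2 leads to a contradiction, so it's in house 4.
From clue 4, the metal fan must be in house 3.
The beer drinker is in house 1 (clue 9).
From clue 9, the person who drives a jeep must be in house 2.
The person who drives a coupe is in house 1 (clue 11).
So house 2 gets cider for drink.
The classical fan is in house 2 (clue 5).
That leaves funk as the music genre for house 5.
House 1 music genre: only jazz fits.
That leaves pop as the music genre for house 4.
By clue 12, the person who drives a minivan is in house 5.
So house 3 gets pickup for vehicle.
House 4's vehicle must be truck (nothing else left).
So: house 1 = beer/teal/jazz/coupe, house 2 = cider/purple/classical/jeep, house 3 = water/green/metal/pickup, house 4 = soda/brown/pop/truck, house 5 = milk/blue/funk/minivan.

water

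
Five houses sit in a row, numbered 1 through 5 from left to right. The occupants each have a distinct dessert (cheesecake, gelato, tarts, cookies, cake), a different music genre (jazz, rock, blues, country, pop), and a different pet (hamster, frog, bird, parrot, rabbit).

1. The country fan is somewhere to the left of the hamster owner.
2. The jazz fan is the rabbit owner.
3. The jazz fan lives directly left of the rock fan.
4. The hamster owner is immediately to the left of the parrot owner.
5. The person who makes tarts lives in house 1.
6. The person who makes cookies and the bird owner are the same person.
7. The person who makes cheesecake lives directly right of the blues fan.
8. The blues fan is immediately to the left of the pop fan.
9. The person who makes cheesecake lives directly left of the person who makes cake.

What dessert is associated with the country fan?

Clue 5: the person who makes tarts is in house 1.
That leaves rock as the music genre for house 5.
From clue 3, the jazz fan must be in house 4.
Clue 2 places the rabbit owner in house 4.
House 1 pet: only frog fits.
The hamster owner is in house 2 (clue 4).
From clue 4, the parrot owner must be in house 3.
House 3 music genre: only pop fits.
House 5 pet: only bird fits.
Clue 1 places the country fan in house 1.
Clue 6 places the person who makes cookies in house 5.
Clue 8 places the blues fan in house 2.
From clue 7, the person who makes cheesecake must be in house 3.
Clue 9 places the person who makes cake in house 4.
House 2's dessert must be gelato (nothing else left).
So: house 1 = tarts/country/frog, house 2 = gelato/blues/hamster, house 3 = cheesecake/pop/parrot, house 4 = cake/jazz/rabbit, house 5 = cookies/rock/bird.

tarts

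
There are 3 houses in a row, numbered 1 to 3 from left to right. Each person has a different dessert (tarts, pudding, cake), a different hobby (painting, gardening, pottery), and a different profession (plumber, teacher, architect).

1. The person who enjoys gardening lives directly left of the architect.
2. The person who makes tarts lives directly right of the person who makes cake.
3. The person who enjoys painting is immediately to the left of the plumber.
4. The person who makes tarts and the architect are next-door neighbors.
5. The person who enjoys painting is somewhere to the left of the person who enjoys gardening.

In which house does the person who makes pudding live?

Clue 5 places the person who enjoys painting in house 1.
Clue 5 places the person who enjoys gardening in house 2.
That leaves pottery as the hobby for house 3.
The only profession still possible for house 1 is teacher.
From clue 1, the architect must be in house 3.
Clue 3 places the plumber in house 2.
Clue 4: the person who makes tarts is in house 2.
House 1 dessert: only cake fits.
The only dessert still possible for house 3 is pudding.
So: house 1 = cake/painting/teacher, house 2 = tarts/gardening/plumber, house 3 = pudding/pottery/architect.

3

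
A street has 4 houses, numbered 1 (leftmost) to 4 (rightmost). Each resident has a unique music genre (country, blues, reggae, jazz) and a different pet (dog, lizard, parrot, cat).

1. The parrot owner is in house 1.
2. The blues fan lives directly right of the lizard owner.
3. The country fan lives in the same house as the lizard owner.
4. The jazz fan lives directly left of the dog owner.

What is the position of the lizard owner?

From clue 1, the parrot owner must be in house 1.
The blues fan is narrowed to house 3 or 4; consider each.
Placing it in house 3 leads to a contradiction, so it's in house 4.
From clue 2, the lizard owner must be in house 3.
Clue 3: the country fan is in house 3.
Clue 4 places the jazz fan in house 1.
Clue 4: the dog owner is in house 2.
So house 2 gets reggae for music genre.
The only pet still possible for house 4 is cat.
So: house 1 = jazz/parrot, house 2 = reggae/dog, house 3 = country/lizard, house 4 = blues/cat.

3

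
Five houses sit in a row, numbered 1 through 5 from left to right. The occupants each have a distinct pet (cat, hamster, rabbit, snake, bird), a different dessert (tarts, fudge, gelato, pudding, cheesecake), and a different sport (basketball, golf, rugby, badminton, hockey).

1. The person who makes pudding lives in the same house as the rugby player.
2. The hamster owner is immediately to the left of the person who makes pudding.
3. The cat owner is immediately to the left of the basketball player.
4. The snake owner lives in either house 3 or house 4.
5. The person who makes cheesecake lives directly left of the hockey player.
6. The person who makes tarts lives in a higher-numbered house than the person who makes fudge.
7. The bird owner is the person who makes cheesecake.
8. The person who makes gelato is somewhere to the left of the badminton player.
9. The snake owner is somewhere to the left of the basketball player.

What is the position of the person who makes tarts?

So house 5 gets rabbit for pet.
House 1's sport must be golf (nothing else left).
The cat owner is narrowed to house 3 or 4; consider each.
Placing it in house 3 leads to a contradiction, so it's in house 4.
From clue 3, the basketball player must be in house 5.
House 3's pet must be snake (nothing else left).
The only dessert still possible for house 5 is tarts.
The only dessert still possible for house 4 is fudge.
So house 4 gets badminton for sport.
The bird owner is narrowed to house 1 or 2; consider each.
Placing it in house 2 leads to a contradiction, so it's in house 1.
Clue 7: the person who makes cheesecake is in house 1.
So house 2 gets hamster for pet.
By clue 2, the person who makes pudding is in house 3.
The hockey player is in house 2 (clue 5).
House 2 dessert: only gelato fits.
The only sport still possible for house 3 is rugby.
So: house 1 = bird/cheesecake/golf, house 2 = hamster/gelato/hockey, house 3 = snake/pudding/rugby, house 4 = cat/fudge/badminton, house 5 = rabbit/tarts/basketball.

5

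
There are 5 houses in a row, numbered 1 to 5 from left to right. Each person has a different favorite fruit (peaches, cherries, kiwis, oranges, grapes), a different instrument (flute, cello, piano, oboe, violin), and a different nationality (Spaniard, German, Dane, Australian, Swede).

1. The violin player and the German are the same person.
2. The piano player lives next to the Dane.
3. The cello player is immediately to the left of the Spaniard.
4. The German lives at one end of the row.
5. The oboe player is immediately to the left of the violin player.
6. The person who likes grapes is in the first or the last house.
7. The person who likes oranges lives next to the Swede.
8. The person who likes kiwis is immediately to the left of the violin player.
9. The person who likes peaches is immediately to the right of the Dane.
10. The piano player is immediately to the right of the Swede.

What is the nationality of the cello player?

By clue 1, the violin player is in house 5.
The German is in house 5 (clue 1).
Clue 5 places the oboe player in house 4.
The person who likes kiwis is in house 4 (clue 8).
The person who likes grapes is narrowed to house 1 or 5; consider each.
Placing it in house 5 leads to a contradiction, so it's in house 1.
The person who likes oranges is narrowed to house 2 or 3; consider each.
Placing it in house 2 leads to a contradiction, so it's in house 3.
From clue 7, the Swede must be in house 2.
Clue 10: the piano player is in house 3.
From clue 2, the Dane must be in house 4.
The cello player is in house 2 (clue 3).
By clue 3, the Spaniard is in house 3.
The person who likes peaches is in house 5 (clue 9).
House 2's favorite fruit must be cherries (nothing else left).
That leaves flute as the instrument for house 1.
So house 1 gets Australian for nationality.
So: house 1 = grapes/flute/Australian, house 2 = cherries/cello/Swede, house 3 = oranges/piano/Spaniard, house 4 = kiwis/oboe/Dane, house 5 = peaches/violin/German.

Swede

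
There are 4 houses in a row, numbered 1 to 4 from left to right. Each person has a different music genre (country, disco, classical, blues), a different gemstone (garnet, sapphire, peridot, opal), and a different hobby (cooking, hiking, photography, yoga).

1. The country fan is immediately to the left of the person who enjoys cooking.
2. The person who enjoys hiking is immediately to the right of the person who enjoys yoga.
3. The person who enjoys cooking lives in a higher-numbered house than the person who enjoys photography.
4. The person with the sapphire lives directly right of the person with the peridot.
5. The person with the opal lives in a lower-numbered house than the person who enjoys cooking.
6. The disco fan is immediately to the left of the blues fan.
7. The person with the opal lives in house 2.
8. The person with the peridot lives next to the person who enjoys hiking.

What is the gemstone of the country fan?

peridot

Clue 7 places the person with the opal in house 2.
From clue 4, the person with the sapphire must be in house 4.
Clue 4 places the person with the peridot in house 3.
That leaves garnet as the gemstone for house 1.
The country fan is narrowed to house 2 or 3; consider each.
Placing it in house 2 leads to a contradiction, so it's in house 3.
Clue 1 places the person who enjoys cooking in house 4.
The only hobby still possible for house 2 is hiking.
Clue 2 places the person who enjoys yoga in house 1.
The disco fan is in house 1 (clue 6).
Clue 6: the blues fan is in house 2.
So house 4 gets classical for music genre.
That leaves photography as the hobby for house 3.
So: house 1 = disco/garnet/yoga, house 2 = blues/opal/hiking, house 3 = country/peridot/photography, house 4 = classical/sapphire/cooking.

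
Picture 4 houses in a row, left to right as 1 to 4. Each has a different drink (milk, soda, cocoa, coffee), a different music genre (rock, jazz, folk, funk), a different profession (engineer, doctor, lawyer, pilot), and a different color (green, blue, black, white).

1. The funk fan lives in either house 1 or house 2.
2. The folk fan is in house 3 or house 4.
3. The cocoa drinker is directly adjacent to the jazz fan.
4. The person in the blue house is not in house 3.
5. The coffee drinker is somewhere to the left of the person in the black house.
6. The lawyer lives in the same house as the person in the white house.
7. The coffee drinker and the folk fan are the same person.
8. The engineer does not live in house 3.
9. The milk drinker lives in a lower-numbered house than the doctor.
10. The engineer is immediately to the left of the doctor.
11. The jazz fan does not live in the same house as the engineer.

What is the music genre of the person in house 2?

funk

From clue 7, the coffee drinker must be in house 3.
From clue 7, the folk fan must be in house 3.
By clue 5, the person in the black house is in house 4.
House 4's drink must be soda (nothing else left).
House 4 music genre: only rock fits.
The only profession still possible for house 4 is pilot.
The cocoa drinker is narrowed to house 1 or 2; consider each.
Placing it in house 1 leads to a contradiction, so it's in house 2.
By clue 3, the jazz fan is in house 1.
The engineer is in house 2 (clue 11).
House 1 drink: only milk fits.
So house 2 gets funk for music genre.
So house 1 gets lawyer for profession.
That leaves doctor as the profession for house 3.
Clue 6 places the person in the white house in house 1.
House 3 color: only green fits.
So house 2 gets blue for color.
So: house 1 = milk/jazz/lawyer/white, house 2 = cocoa/funk/engineer/blue, house 3 = coffee/folk/doctor/green, house 4 = soda/rock/pilot/black.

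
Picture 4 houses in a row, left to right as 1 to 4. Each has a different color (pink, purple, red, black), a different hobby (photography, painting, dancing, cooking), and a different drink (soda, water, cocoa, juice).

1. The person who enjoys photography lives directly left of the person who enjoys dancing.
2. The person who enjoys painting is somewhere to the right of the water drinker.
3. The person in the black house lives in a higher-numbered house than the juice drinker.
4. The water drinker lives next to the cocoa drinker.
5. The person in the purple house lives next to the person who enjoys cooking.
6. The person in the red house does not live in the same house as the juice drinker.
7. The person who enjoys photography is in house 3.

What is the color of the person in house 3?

Clue 7 places the person who enjoys photography in house 3.
The only hobby still possible for house 1 is cooking.
Clue 1: the person who enjoys dancing is in house 4.
By clue 5, the person in the purple house is in house 2.
That leaves painting as the hobby for house 2.
Clue 2 places the water drinker in house 1.
Clue 4 places the cocoa drinker in house 2.
House 3 drink: only juice fits.
The only drink still possible for house 4 is soda.
The person in the black house is in house 4 (clue 3).
House 3's color must be pink (nothing else left).
That leaves red as the color for house 1.
So: house 1 = red/cooking/water, house 2 = purple/painting/cocoa, house 3 = pink/photography/juice, house 4 = black/dancing/soda.

pink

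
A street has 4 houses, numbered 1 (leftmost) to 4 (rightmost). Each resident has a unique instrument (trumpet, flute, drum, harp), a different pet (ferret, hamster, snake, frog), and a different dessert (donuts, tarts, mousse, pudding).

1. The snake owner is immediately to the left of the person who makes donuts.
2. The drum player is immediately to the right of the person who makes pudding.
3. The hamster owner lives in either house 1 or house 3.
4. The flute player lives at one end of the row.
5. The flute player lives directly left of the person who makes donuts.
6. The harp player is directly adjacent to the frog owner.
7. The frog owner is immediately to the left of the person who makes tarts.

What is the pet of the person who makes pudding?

snake

From clue 5, the flute player must be in house 1.
Clue 5: the person who makes donuts is in house 2.
House 4 pet: only ferret fits.
Clue 1: the snake owner is in house 1.
House 2's pet must be frog (nothing else left).
The only pet still possible for house 3 is hamster.
Clue 6: the harp player is in house 3.
By clue 7, the person who makes tarts is in house 3.
So house 1 gets pudding for dessert.
House 4's dessert must be mousse (nothing else left).
The drum player is in house 2 (clue 2).
House 4 instrument: only trumpet fits.
So: house 1 = flute/snake/pudding, house 2 = drum/frog/donuts, house 3 = harp/hamster/tarts, house 4 = trumpet/ferret/mousse.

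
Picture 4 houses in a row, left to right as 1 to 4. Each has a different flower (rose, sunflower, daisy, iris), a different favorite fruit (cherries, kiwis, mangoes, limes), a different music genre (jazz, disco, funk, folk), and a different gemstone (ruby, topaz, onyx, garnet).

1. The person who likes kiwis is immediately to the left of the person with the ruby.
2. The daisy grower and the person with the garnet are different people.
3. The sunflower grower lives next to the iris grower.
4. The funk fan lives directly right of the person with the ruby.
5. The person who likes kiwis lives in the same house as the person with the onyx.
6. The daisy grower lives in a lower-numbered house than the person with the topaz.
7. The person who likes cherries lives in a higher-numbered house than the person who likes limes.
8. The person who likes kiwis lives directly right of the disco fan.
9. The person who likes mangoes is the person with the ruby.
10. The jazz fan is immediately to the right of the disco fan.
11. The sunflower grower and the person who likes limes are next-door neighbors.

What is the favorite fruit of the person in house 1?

limes

House 1 favorite fruit: only limes fits.
The only favorite fruit still possible for house 4 is cherries.
Clue 1: the person who likes kiwis is in house 2.
Clue 1: the person with the ruby is in house 3.
From clue 4, the funk fan must be in house 4.
By clue 5, the person with the onyx is in house 2.
Clue 8: the disco fan is in house 1.
Clue 9 places the person who likes mangoes in house 3.
Clue 10: the jazz fan is in house 2.
By clue 11, the sunflower grower is in house 2.
The only music genre still possible for house 3 is folk.
The only gemstone still possible for house 1 is garnet.
That leaves topaz as the gemstone for house 4.
Clue 2 places the daisy grower in house 3.
So house 1 gets iris for flower.
That leaves rose as the flower for house 4.
So: house 1 = iris/limes/disco/garnet, house 2 = sunflower/kiwis/jazz/onyx, house 3 = daisy/mangoes/folk/ruby, house 4 = rose/cherries/funk/topaz.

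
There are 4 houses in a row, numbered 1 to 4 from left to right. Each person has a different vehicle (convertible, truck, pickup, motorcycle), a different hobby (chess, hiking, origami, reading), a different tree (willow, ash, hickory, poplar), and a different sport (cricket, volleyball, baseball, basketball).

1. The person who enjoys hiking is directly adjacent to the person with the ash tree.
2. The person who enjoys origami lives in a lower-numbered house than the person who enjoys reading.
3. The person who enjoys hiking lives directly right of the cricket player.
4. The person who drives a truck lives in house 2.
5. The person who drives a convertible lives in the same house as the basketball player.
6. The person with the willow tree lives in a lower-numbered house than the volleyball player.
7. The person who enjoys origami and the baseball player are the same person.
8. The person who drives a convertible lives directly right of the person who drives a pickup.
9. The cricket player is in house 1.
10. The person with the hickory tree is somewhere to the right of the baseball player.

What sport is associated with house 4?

basketball

Clue 4: the person who drives a truck is in house 2.
From clue 9, the cricket player must be in house 1.
Clue 3: the person who enjoys hiking is in house 2.
From clue 8, the person who drives a convertible must be in house 4.
Clue 8: the person who drives a pickup is in house 3.
The only vehicle still possible for house 1 is motorcycle.
That leaves chess as the hobby for house 1.
The only hobby still possible for house 3 is origami.
The only hobby still possible for house 4 is reading.
From clue 5, the basketball player must be in house 4.
Clue 7: the baseball player is in house 3.
By clue 10, the person with the hickory tree is in house 4.
House 2 sport: only volleyball fits.
The person with the willow tree is in house 1 (clue 6).
The only tree still possible for house 2 is poplar.
The only tree still possible for house 3 is ash.
So: house 1 = motorcycle/chess/willow/cricket, house 2 = truck/hiking/poplar/volleyball, house 3 = pickup/origami/ash/baseball, house 4 = convertible/reading/hickory/basketball.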